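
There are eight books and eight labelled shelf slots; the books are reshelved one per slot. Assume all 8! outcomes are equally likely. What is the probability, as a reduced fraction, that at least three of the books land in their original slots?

Favorable outcomes: Σ_{i≥3} C(8,i)·!(8-i) = 56·44 + 70·9 + 56·2 + 28·1 + 8·0 + 1·1 = 3235.
Total outcomes: 8! = 40320.
Probability = 3235/40320 = 647/8064.

647/8064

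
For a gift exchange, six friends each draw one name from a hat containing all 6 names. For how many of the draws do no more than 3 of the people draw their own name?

Sum C(6,i)·!(6-i) for i = 0..3:
  i=0: C(6,0)·!6 = 1·265 = 265
  i=1: C(6,1)·!5 = 6·44 = 264
  i=2: C(6,2)·!4 = 15·9 = 135
  i=3: C(6,3)·!3 = 20·2 = 40
Total = 704.

704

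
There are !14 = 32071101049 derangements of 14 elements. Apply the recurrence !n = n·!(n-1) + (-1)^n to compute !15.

481066515734

!15 = 15·32071101049 - 1 = 481066515734.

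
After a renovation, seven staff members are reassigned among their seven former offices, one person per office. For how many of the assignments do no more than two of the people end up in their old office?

4633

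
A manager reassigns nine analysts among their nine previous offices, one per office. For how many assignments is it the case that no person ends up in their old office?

133496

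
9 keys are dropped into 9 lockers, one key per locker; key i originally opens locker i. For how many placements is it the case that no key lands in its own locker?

133496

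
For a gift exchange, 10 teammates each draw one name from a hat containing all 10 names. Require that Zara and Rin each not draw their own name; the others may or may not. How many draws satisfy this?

2943360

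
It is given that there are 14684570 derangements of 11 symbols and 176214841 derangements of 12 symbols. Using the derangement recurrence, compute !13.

!13 = (13-1)·(!12 + !11) = 12·(176214841 + 14684570) = 12·190899411 = 2290792932.

2290792932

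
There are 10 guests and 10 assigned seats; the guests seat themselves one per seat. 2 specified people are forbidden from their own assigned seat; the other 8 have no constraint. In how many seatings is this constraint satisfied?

Inclusion-exclusion on the 2 forbidden self-matches:
Σ_{j=0}^{2} (-1)^j C(2,j)(10-j)!
= C(2,0)·10! - C(2,1)·9! + C(2,2)·8!
= 3628800 - 725760 + 40320
= 2943360

2943360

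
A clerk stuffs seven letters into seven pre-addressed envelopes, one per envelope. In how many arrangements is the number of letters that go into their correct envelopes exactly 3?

315

Choose which 3 of the 7 are fixed: C(7,3) = 35.
The other 4 form a derangement: !4 = 9.
Total: 35 × 9 = 315.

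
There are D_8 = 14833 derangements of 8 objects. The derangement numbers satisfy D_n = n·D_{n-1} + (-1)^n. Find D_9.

D_9 = 9·14833 - 1 = 133496.

133496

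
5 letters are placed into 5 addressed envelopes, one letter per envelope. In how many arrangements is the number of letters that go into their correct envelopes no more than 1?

# with exactly i fixed is C(5,i)·!(5-i); sum over i=0..1:
  i=0: C(5,0)·!5 = 1·44 = 44
  i=1: C(5,1)·!4 = 5·9 = 45
Total = 89.

89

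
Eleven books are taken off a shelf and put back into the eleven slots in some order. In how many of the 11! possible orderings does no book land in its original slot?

14684570

Use !n = n·!(n-1) + (-1)^n.
!11 = 11·1334961 - 1 = 14684570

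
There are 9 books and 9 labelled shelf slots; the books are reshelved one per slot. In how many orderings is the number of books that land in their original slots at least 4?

# with exactly i fixed is C(9,i)·!(9-i); sum over i=4..9:
  i=4: C(9,4)·!5 = 126·44 = 5544
  i=5: C(9,5)·!4 = 126·9 = 1134
  i=6: C(9,6)·!3 = 84·2 = 168
  i=7: C(9,7)·!2 = 36·1 = 36
  i=8: C(9,8)·!1 = 9·0 = 0
  i=9: C(9,9)·!0 = 1·1 = 1
Total = 6883.

6883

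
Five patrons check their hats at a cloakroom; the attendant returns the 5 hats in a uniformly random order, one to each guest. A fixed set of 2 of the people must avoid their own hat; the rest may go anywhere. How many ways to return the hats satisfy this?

Inclusion-exclusion on the 2 forbidden self-matches:
Σ_{j=0}^{2} (-1)^j C(2,j)(5-j)!
= C(2,0)·5! - C(2,1)·4! + C(2,2)·3!
= 120 - 48 + 6
= 78

78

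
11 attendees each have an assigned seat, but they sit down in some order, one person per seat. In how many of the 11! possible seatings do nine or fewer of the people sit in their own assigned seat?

39916799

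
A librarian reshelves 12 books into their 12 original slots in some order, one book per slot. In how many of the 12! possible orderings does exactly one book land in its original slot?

176214840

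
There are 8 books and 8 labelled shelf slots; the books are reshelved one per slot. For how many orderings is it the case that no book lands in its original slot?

The subfactorial !8 = [8!/e] (nearest integer).
8! = 40320, and 40320/e ≈ 14832.90, so !8 = 14833.

14833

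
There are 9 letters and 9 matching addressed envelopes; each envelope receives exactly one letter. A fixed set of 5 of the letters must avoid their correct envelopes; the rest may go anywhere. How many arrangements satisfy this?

205056

Inclusion-exclusion on the 5 forbidden self-matches:
Σ_{j=0}^{5} (-1)^j C(5,j)(9-j)!
= C(5,0)·9! - C(5,1)·8! + C(5,2)·7! - C(5,3)·6! + C(5,4)·5! - C(5,5)·4!
= 362880 - 201600 + 50400 - 7200 + 600 - 24
= 205056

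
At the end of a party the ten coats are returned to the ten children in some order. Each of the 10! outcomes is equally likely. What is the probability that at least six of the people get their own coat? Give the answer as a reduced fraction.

Favorable outcomes: Σ_{i≥6} C(10,i)·!(10-i) = 210·9 + 120·2 + 45·1 + 10·0 + 1·1 = 2176.
Total outcomes: 10! = 3628800.
Probability = 2176/3628800 = 17/28350.

17/28350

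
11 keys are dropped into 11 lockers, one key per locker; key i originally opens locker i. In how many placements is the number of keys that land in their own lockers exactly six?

20328

Pick the 6 fixed positions: C(11,6) = 462 ways.
The remaining 5 must be deranged: !5 = 44.
Total: 462 × 44 = 20328.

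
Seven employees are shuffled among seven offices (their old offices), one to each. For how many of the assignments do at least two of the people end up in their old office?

1331

Sum C(7,i)·!(7-i) for i = 2..7:
  i=2: C(7,2)·!5 = 21·44 = 924
  i=3: C(7,3)·!4 = 35·9 = 315
  i=4: C(7,4)·!3 = 35·2 = 70
  i=5: C(7,5)·!2 = 21·1 = 21
  i=6: C(7,6)·!1 = 7·0 = 0
  i=7: C(7,7)·!0 = 1·1 = 1
Total = 1331.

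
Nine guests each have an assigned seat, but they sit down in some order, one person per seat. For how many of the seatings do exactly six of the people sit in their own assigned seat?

168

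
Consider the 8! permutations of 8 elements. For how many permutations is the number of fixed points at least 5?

141

Sum C(8,i)·!(8-i) for i = 5..8:
  i=5: C(8,5)·!3 = 56·2 = 112
  i=6: C(8,6)·!2 = 28·1 = 28
  i=7: C(8,7)·!1 = 8·0 = 0
  i=8: C(8,8)·!0 = 1·1 = 1
Total = 141.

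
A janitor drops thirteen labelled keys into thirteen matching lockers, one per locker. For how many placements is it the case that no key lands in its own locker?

2290792932

!13 = 13! · Σ_{k=0}^{13} (-1)^k/k!
= 13! - 13!/1! + 13!/2! - 13!/3! + 13!/4! - 13!/5! + 13!/6! - 13!/7! + 13!/8! - 13!/9! + 13!/10! - 13!/11! + 13!/12! - 13!/13!
= 6227020800 - 6227020800 + 3113510400 - 1037836800 + 259459200 - 51891840 + 8648640 - 1235520 + 154440 - 17160 + 1716 - 156 + 13 - 1
= 2290792932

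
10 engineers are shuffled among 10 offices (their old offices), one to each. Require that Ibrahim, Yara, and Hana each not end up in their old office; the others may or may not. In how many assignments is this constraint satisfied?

2656080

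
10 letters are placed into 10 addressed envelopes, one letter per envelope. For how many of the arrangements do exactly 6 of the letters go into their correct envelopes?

Choose which 6 of the 10 are fixed: C(10,6) = 210.
The other 4 form a derangement: !4 = 9.
Total: 210 × 9 = 1890.

1890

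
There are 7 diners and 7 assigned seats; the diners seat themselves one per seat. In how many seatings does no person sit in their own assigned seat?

1854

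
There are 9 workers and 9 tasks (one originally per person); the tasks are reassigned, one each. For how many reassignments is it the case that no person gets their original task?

!9 is the nearest integer to 9!/e.
9! = 362880, and 362880/e ≈ 133496.09, so !9 = 133496.

133496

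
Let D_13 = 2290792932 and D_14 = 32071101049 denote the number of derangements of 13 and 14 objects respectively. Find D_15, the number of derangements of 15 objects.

481066515734

D_15 = (15-1)·(D_14 + D_13) = 14·(32071101049 + 2290792932) = 14·34361893981 = 481066515734.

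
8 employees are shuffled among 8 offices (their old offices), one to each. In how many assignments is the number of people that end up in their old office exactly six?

28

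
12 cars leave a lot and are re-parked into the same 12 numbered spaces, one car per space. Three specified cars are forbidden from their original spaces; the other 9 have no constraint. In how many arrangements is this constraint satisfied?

Let A_j be the event that the j-th constrained one is fixed. By inclusion-exclusion over the 3 events:
Σ_{j=0}^{3} (-1)^j C(3,j)(12-j)!
= C(3,0)·12! - C(3,1)·11! + C(3,2)·10! - C(3,3)·9!
= 479001600 - 119750400 + 10886400 - 362880
= 369774720

369774720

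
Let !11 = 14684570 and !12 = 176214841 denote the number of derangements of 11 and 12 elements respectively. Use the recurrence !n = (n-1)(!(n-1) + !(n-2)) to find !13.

!13 = (13-1)·(!12 + !11) = 12·(176214841 + 14684570) = 12·190899411 = 2290792932.

2290792932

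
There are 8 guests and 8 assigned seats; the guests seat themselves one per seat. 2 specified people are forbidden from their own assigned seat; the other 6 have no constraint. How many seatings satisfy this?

30960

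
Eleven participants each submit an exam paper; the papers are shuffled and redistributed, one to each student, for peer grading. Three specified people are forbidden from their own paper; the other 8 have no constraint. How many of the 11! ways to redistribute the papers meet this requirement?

30078720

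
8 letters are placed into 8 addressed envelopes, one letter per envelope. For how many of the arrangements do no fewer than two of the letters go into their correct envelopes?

Sum C(8,i)·!(8-i) for i = 2..8:
  i=2: C(8,2)·!6 = 28·265 = 7420
  i=3: C(8,3)·!5 = 56·44 = 2464
  i=4: C(8,4)·!4 = 70·9 = 630
  i=5: C(8,5)·!3 = 56·2 = 112
  i=6: C(8,6)·!2 = 28·1 = 28
  i=7: C(8,7)·!1 = 8·0 = 0
  i=8: C(8,8)·!0 = 1·1 = 1
Total = 10655.

10655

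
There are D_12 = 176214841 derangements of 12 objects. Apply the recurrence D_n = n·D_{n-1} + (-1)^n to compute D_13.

2290792932

D_13 = 13·176214841 - 1 = 2290792932.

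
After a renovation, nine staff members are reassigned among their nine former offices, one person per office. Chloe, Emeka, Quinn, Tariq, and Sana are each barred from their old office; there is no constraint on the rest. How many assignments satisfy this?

205056

Let A_j be the event that the j-th constrained one is fixed. By inclusion-exclusion over the 5 events:
Σ_{j=0}^{5} (-1)^j C(5,j)(9-j)!
= C(5,0)·9! - C(5,1)·8! + C(5,2)·7! - C(5,3)·6! + C(5,4)·5! - C(5,5)·4!
= 362880 - 201600 + 50400 - 7200 + 600 - 24
= 205056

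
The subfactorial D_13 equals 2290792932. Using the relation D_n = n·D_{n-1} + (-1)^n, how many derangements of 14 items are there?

32071101049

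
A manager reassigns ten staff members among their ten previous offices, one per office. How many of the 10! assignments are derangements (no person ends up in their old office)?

The number of derangements of 10 is !10 = Σ_{k=0}^{10} (-1)^k·10!/k!
= 10! - 10!/1! + 10!/2! - 10!/3! + 10!/4! - 10!/5! + 10!/6! - 10!/7! + 10!/8! - 10!/9! + 10!/10!
= 3628800 - 3628800 + 1814400 - 604800 + 151200 - 30240 + 5040 - 720 + 90 - 10 + 1
= 1334961

1334961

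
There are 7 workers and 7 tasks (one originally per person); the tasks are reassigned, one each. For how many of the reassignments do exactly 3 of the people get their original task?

315

Pick the 3 fixed positions: C(7,3) = 35 ways.
The remaining 4 must be deranged: !4 = 9.
Total: 35 × 9 = 315.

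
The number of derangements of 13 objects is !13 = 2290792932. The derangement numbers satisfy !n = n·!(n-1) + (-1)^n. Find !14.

32071101049

!14 = 14·2290792932 + 1 = 32071101049.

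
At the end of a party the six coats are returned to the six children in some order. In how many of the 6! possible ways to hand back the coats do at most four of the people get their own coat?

Sum C(6,i)·!(6-i) for i = 0..4:
  i=0: C(6,0)·!6 = 1·265 = 265
  i=1: C(6,1)·!5 = 6·44 = 264
  i=2: C(6,2)·!4 = 15·9 = 135
  i=3: C(6,3)·!3 = 20·2 = 40
  i=4: C(6,4)·!2 = 15·1 = 15
Total = 719.

719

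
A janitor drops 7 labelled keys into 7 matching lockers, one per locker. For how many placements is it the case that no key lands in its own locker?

By inclusion-exclusion, !7 = Σ (-1)^k · 7!/k! for k=0..7
= 7! - 7!/1! + 7!/2! - 7!/3! + 7!/4! - 7!/5! + 7!/6! - 7!/7!
= 5040 - 5040 + 2520 - 840 + 210 - 42 + 7 - 1
= 1854

1854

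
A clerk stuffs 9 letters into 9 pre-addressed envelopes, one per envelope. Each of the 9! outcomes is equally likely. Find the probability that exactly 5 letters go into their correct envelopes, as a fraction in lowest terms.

Favorable outcomes: C(9,5)·!4 = 126·9 = 1134.
Total outcomes: 9! = 362880.
Probability = 1134/362880 = 1/320.

1/320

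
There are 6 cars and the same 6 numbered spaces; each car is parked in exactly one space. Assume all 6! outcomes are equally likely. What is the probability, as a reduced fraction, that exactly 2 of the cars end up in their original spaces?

Favorable outcomes: C(6,2)·!4 = 15·9 = 135.
Total outcomes: 6! = 720.
Probability = 135/720 = 3/16.

3/16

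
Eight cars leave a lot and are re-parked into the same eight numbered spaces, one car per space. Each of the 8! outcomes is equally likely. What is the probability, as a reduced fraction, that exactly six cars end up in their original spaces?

1/1440

Favorable outcomes: C(8,6)·!2 = 28·1 = 28.
Total outcomes: 8! = 40320.
Probability = 28/40320 = 1/1440.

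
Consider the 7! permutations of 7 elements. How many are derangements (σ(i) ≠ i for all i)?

By inclusion-exclusion, !7 = Σ (-1)^k · 7!/k! for k=0..7
= 7! - 7!/1! + 7!/2! - 7!/3! + 7!/4! - 7!/5! + 7!/6! - 7!/7!
= 5040 - 5040 + 2520 - 840 + 210 - 42 + 7 - 1
= 1854

1854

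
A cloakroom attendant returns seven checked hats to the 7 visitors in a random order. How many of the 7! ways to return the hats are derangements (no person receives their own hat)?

The subfactorial !7 = [7!/e] (nearest integer).
7! = 5040, and 5040/e ≈ 1854.11, so !7 = 1854.

1854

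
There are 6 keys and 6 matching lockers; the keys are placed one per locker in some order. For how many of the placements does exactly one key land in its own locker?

264

Choose which one of the 6 is fixed: C(6,1) = 6.
The other 5 form a derangement: !5 = 44.
Total: 6 × 44 = 264.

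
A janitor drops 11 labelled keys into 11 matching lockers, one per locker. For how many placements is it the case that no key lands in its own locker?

14684570

The subfactorial !11 = [11!/e] (nearest integer).
11! = 39916800, and 39916800/e ≈ 14684570.08, so !11 = 14684570.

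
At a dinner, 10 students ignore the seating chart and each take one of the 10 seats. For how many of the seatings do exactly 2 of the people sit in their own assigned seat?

Pick the 2 fixed positions: C(10,2) = 45 ways.
The other 8 form a derangement: !8 = 14833.
Total: 45 × 14833 = 667485.

667485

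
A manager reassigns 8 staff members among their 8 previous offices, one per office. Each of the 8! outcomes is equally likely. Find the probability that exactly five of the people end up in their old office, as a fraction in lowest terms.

Favorable outcomes: C(8,5)·!3 = 56·2 = 112.
Total outcomes: 8! = 40320.
Probability = 112/40320 = 1/360.

1/360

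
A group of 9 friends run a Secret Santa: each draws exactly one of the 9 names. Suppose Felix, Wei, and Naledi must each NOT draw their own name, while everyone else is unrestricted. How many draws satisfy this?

256320

Inclusion-exclusion on the 3 forbidden self-matches:
Σ_{j=0}^{3} (-1)^j C(3,j)(9-j)!
= C(3,0)·9! - C(3,1)·8! + C(3,2)·7! - C(3,3)·6!
= 362880 - 120960 + 15120 - 720
= 256320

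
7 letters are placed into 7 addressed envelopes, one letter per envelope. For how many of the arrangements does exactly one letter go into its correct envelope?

Pick the single fixed position: C(7,1) = 7 ways.
The remaining 6 must be deranged: !6 = 265.
Total: 7 × 265 = 1855.

1855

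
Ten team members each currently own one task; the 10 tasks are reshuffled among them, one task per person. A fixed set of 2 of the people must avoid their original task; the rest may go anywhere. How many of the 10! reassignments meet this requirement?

2943360

Let A_j be the event that the j-th constrained one is fixed. By inclusion-exclusion over the 2 events:
Σ_{j=0}^{2} (-1)^j C(2,j)(10-j)!
= C(2,0)·10! - C(2,1)·9! + C(2,2)·8!
= 3628800 - 725760 + 40320
= 2943360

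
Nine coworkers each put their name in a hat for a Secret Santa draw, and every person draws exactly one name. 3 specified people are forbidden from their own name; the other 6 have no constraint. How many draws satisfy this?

Let A_j be the event that the j-th constrained one is fixed. By inclusion-exclusion over the 3 events:
Σ_{j=0}^{3} (-1)^j C(3,j)(9-j)!
= C(3,0)·9! - C(3,1)·8! + C(3,2)·7! - C(3,3)·6!
= 362880 - 120960 + 15120 - 720
= 256320

256320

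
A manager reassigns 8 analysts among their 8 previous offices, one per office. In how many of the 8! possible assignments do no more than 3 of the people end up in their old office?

Sum C(8,i)·!(8-i) for i = 0..3:
  i=0: C(8,0)·!8 = 1·14833 = 14833
  i=1: C(8,1)·!7 = 8·1854 = 14832
  i=2: C(8,2)·!6 = 28·265 = 7420
  i=3: C(8,3)·!5 = 56·44 = 2464
Total = 39549.

39549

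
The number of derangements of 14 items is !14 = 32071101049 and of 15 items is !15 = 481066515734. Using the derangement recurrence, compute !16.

7697064251745

!16 = (16-1)·(!15 + !14) = 15·(481066515734 + 32071101049) = 15·513137616783 = 7697064251745.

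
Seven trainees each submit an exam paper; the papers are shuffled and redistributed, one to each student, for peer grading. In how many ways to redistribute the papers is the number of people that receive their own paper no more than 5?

5039

# with exactly i fixed is C(7,i)·!(7-i); sum over i=0..5:
  i=0: C(7,0)·!7 = 1·1854 = 1854
  i=1: C(7,1)·!6 = 7·265 = 1855
  i=2: C(7,2)·!5 = 21·44 = 924
  i=3: C(7,3)·!4 = 35·9 = 315
  i=4: C(7,4)·!3 = 35·2 = 70
  i=5: C(7,5)·!2 = 21·1 = 21
Total = 5039.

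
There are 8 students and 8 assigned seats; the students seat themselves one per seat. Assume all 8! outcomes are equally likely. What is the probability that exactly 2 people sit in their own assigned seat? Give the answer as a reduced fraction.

Favorable outcomes: C(8,2)·!6 = 28·265 = 7420.
Total outcomes: 8! = 40320.
Probability = 7420/40320 = 53/288.

53/288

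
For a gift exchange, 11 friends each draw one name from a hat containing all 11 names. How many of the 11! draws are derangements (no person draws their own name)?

14684570

Use !n = (n-1)(!(n-1) + !(n-2)).
!11 = 10·(1334961 + 133496) = 10·1468457 = 14684570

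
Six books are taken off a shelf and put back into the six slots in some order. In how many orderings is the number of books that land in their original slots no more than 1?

529

# with exactly i fixed is C(6,i)·!(6-i); sum over i=0..1:
  i=0: C(6,0)·!6 = 1·265 = 265
  i=1: C(6,1)·!5 = 6·44 = 264
Total = 529.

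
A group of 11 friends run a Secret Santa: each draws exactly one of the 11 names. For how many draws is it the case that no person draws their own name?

14684570

The subfactorial !11 = [11!/e] (nearest integer).
11! = 39916800, and 39916800/e ≈ 14684570.08, so !11 = 14684570.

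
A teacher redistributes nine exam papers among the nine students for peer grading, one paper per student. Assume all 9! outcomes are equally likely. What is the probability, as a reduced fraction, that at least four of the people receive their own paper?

Favorable outcomes: Σ_{i≥4} C(9,i)·!(9-i) = 126·44 + 126·9 + 84·2 + 36·1 + 9·0 + 1·1 = 6883.
Total outcomes: 9! = 362880.
Probability = 6883/362880 = 6883/362880.

6883/362880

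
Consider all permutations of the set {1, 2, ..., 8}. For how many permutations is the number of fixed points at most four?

40179

Sum C(8,i)·!(8-i) for i = 0..4:
  i=0: C(8,0)·!8 = 1·14833 = 14833
  i=1: C(8,1)·!7 = 8·1854 = 14832
  i=2: C(8,2)·!6 = 28·265 = 7420
  i=3: C(8,3)·!5 = 56·44 = 2464
  i=4: C(8,4)·!4 = 70·9 = 630
Total = 40179.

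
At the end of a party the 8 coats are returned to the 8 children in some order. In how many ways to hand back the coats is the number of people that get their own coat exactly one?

14832

Pick the single fixed position: C(8,1) = 8 ways.
The other 7 form a derangement: !7 = 1854.
Total: 8 × 1854 = 14832.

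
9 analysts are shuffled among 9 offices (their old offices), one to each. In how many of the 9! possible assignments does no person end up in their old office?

By inclusion-exclusion, !9 = Σ (-1)^k · 9!/k! for k=0..9
= 9! - 9!/1! + 9!/2! - 9!/3! + 9!/4! - 9!/5! + 9!/6! - 9!/7! + 9!/8! - 9!/9!
= 362880 - 362880 + 181440 - 60480 + 15120 - 3024 + 504 - 72 + 9 - 1
= 133496

133496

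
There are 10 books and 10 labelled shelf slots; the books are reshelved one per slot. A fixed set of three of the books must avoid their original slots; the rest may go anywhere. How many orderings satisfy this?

Let A_j be the event that the j-th constrained one is fixed. By inclusion-exclusion over the 3 events:
Σ_{j=0}^{3} (-1)^j C(3,j)(10-j)!
= C(3,0)·10! - C(3,1)·9! + C(3,2)·8! - C(3,3)·7!
= 3628800 - 1088640 + 120960 - 5040
= 2656080

2656080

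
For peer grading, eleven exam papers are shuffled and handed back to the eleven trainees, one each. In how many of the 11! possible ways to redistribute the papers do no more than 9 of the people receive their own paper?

Sum C(11,i)·!(11-i) for i = 0..9:
  i=0: C(11,0)·!11 = 1·14684570 = 14684570
  i=1: C(11,1)·!10 = 11·1334961 = 14684571
  i=2: C(11,2)·!9 = 55·133496 = 7342280
  i=3: C(11,3)·!8 = 165·14833 = 2447445
  i=4: C(11,4)·!7 = 330·1854 = 611820
  i=5: C(11,5)·!6 = 462·265 = 122430
  i=6: C(11,6)·!5 = 462·44 = 20328
  i=7: C(11,7)·!4 = 330·9 = 2970
  i=8: C(11,8)·!3 = 165·2 = 330
  i=9: C(11,9)·!2 = 55·1 = 55
Total = 39916799.

39916799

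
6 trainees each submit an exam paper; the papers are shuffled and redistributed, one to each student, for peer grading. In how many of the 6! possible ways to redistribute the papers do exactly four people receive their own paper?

15

Pick the 4 fixed positions: C(6,4) = 15 ways.
The remaining 2 must be deranged: !2 = 1.
Total: 15 × 1 = 15.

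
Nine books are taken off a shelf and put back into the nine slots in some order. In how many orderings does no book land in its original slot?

!9 is the nearest integer to 9!/e.
9! = 362880, and 362880/e ≈ 133496.09, so !9 = 133496.

133496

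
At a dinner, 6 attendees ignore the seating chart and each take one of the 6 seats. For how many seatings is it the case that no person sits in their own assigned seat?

!6 is the nearest integer to 6!/e.
6! = 720, and 720/e ≈ 264.87, so !6 = 265.

265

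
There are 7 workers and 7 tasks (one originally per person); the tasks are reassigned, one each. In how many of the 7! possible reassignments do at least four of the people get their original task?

92

Sum C(7,i)·!(7-i) for i = 4..7:
  i=4: C(7,4)·!3 = 35·2 = 70
  i=5: C(7,5)·!2 = 21·1 = 21
  i=6: C(7,6)·!1 = 7·0 = 0
  i=7: C(7,7)·!0 = 1·1 = 1
Total = 92.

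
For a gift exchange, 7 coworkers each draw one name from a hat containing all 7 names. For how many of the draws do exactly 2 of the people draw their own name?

924

Pick the 2 fixed positions: C(7,2) = 21 ways.
The remaining 5 must be deranged: !5 = 44.
Total: 21 × 44 = 924.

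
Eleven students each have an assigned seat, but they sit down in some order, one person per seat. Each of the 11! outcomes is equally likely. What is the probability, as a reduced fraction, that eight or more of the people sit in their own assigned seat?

193/19958400

Favorable outcomes: Σ_{i≥8} C(11,i)·!(11-i) = 165·2 + 55·1 + 11·0 + 1·1 = 386.
Total outcomes: 11! = 39916800.
Probability = 386/39916800 = 193/19958400.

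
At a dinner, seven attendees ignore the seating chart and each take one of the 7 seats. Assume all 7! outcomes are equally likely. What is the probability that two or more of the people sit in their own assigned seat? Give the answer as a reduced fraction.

1331/5040

Favorable outcomes: Σ_{i≥2} C(7,i)·!(7-i) = 21·44 + 35·9 + 35·2 + 21·1 + 7·0 + 1·1 = 1331.
Total outcomes: 7! = 5040.
Probability = 1331/5040 = 1331/5040.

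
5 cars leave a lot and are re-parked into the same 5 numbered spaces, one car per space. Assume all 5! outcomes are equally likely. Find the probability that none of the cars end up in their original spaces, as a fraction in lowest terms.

11/30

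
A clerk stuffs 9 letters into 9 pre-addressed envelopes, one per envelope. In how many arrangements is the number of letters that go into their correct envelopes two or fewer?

333737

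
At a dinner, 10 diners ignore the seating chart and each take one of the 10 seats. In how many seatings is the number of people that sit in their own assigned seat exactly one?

1334960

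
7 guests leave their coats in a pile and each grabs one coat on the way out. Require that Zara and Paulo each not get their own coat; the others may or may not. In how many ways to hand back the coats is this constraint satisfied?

3720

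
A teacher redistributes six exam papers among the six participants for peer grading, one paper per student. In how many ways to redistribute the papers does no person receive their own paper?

By inclusion-exclusion, !6 = Σ (-1)^k · 6!/k! for k=0..6
= 6! - 6!/1! + 6!/2! - 6!/3! + 6!/4! - 6!/5! + 6!/6!
= 720 - 720 + 360 - 120 + 30 - 6 + 1
= 265

265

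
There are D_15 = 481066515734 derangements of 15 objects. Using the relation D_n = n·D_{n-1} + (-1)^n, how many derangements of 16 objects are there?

D_16 = 16·481066515734 + 1 = 7697064251745.

7697064251745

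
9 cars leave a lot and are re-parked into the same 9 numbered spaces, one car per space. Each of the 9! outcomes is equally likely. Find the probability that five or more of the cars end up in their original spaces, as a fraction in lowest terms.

Favorable outcomes: Σ_{i≥5} C(9,i)·!(9-i) = 126·9 + 84·2 + 36·1 + 9·0 + 1·1 = 1339.
Total outcomes: 9! = 362880.
Probability = 1339/362880 = 1339/362880.

1339/362880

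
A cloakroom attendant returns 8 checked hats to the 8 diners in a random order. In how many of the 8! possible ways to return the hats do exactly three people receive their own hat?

Choose which 3 of the 8 are fixed: C(8,3) = 56.
The other 5 form a derangement: !5 = 44.
Total: 56 × 44 = 2464.

2464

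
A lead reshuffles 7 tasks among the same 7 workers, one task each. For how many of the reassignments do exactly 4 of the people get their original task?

Pick the 4 fixed positions: C(7,4) = 35 ways.
The remaining 3 must be deranged: !3 = 2.
Total: 35 × 2 = 70.

70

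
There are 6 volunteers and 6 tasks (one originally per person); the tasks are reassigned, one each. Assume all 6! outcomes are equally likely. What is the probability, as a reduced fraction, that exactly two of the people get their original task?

Favorable outcomes: C(6,2)·!4 = 15·9 = 135.
Total outcomes: 6! = 720.
Probability = 135/720 = 3/16.

3/16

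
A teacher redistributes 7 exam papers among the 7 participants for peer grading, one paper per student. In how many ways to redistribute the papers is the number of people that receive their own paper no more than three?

# with exactly i fixed is C(7,i)·!(7-i); sum over i=0..3:
  i=0: C(7,0)·!7 = 1·1854 = 1854
  i=1: C(7,1)·!6 = 7·265 = 1855
  i=2: C(7,2)·!5 = 21·44 = 924
  i=3: C(7,3)·!4 = 35·9 = 315
Total = 4948.

4948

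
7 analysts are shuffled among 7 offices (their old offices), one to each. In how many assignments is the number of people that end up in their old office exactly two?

924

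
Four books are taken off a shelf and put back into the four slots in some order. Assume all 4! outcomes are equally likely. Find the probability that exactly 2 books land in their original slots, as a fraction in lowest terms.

Favorable outcomes: C(4,2)·!2 = 6·1 = 6.
Total outcomes: 4! = 24.
Probability = 6/24 = 1/4.

1/4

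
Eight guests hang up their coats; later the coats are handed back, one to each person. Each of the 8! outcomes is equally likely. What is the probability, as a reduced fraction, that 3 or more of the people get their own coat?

647/8064

Favorable outcomes: Σ_{i≥3} C(8,i)·!(8-i) = 56·44 + 70·9 + 56·2 + 28·1 + 8·0 + 1·1 = 3235.
Total outcomes: 8! = 40320.
Probability = 3235/40320 = 647/8064.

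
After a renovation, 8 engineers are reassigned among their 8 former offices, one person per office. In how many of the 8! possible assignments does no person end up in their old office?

14833

!8 is the nearest integer to 8!/e.
8! = 40320, and 40320/e ≈ 14832.90, so !8 = 14833.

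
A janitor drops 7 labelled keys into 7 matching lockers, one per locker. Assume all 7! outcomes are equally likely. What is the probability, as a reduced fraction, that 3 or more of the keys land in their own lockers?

407/5040

Favorable outcomes: Σ_{i≥3} C(7,i)·!(7-i) = 35·9 + 35·2 + 21·1 + 7·0 + 1·1 = 407.
Total outcomes: 7! = 5040.
Probability = 407/5040 = 407/5040.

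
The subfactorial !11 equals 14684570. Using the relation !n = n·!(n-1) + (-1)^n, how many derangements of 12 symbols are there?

176214841

!12 = 12·14684570 + 1 = 176214841.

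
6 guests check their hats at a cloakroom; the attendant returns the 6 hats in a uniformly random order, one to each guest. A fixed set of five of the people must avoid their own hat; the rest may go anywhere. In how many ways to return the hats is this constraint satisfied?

Inclusion-exclusion on the 5 forbidden self-matches:
Σ_{j=0}^{5} (-1)^j C(5,j)(6-j)!
= C(5,0)·6! - C(5,1)·5! + C(5,2)·4! - C(5,3)·3! + C(5,4)·2! - C(5,5)·1!
= 720 - 600 + 240 - 60 + 10 - 1
= 309

309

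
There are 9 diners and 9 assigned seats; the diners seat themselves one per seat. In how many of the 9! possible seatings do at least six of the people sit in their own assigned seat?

Sum C(9,i)·!(9-i) for i = 6..9:
  i=6: C(9,6)·!3 = 84·2 = 168
  i=7: C(9,7)·!2 = 36·1 = 36
  i=8: C(9,8)·!1 = 9·0 = 0
  i=9: C(9,9)·!0 = 1·1 = 1
Total = 205.

205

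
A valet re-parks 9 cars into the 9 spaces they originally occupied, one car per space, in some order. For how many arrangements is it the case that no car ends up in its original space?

Recurrence: !9 = 8·(!8 + !7).
!9 = 8·(14833 + 1854) = 8·16687 = 133496

133496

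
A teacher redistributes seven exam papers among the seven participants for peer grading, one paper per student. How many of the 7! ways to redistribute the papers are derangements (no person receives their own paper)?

!7 is the nearest integer to 7!/e.
7! = 5040, and 5040/e ≈ 1854.11, so !7 = 1854.

1854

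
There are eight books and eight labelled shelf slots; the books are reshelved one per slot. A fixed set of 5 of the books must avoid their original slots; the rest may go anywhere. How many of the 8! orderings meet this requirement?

21234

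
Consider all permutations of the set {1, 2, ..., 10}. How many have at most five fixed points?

3626624

# with exactly i fixed is C(10,i)·!(10-i); sum over i=0..5:
  i=0: C(10,0)·!10 = 1·1334961 = 1334961
  i=1: C(10,1)·!9 = 10·133496 = 1334960
  i=2: C(10,2)·!8 = 45·14833 = 667485
  i=3: C(10,3)·!7 = 120·1854 = 222480
  i=4: C(10,4)·!6 = 210·265 = 55650
  i=5: C(10,5)·!5 = 252·44 = 11088
Total = 3626624.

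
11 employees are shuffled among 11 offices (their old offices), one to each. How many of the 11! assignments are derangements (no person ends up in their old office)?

14684570

!11 = 11! · Σ_{k=0}^{11} (-1)^k/k!
= 11! - 11!/1! + 11!/2! - 11!/3! + 11!/4! - 11!/5! + 11!/6! - 11!/7! + 11!/8! - 11!/9! + 11!/10! - 11!/11!
= 39916800 - 39916800 + 19958400 - 6652800 + 1663200 - 332640 + 55440 - 7920 + 990 - 110 + 11 - 1
= 14684570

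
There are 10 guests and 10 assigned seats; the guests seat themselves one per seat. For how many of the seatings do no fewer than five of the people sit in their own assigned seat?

Sum C(10,i)·!(10-i) for i = 5..10:
  i=5: C(10,5)·!5 = 252·44 = 11088
  i=6: C(10,6)·!4 = 210·9 = 1890
  i=7: C(10,7)·!3 = 120·2 = 240
  i=8: C(10,8)·!2 = 45·1 = 45
  i=9: C(10,9)·!1 = 10·0 = 0
  i=10: C(10,10)·!0 = 1·1 = 1
Total = 13264.

13264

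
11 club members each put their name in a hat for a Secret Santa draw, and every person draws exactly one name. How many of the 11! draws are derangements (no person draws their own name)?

14684570

!11 is the nearest integer to 11!/e.
11! = 39916800, and 39916800/e ≈ 14684570.08, so !11 = 14684570.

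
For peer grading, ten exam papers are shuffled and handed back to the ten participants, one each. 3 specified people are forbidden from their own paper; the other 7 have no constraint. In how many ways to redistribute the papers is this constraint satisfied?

Let A_j be the event that the j-th constrained one is fixed. By inclusion-exclusion over the 3 events:
Σ_{j=0}^{3} (-1)^j C(3,j)(10-j)!
= C(3,0)·10! - C(3,1)·9! + C(3,2)·8! - C(3,3)·7!
= 3628800 - 1088640 + 120960 - 5040
= 2656080

2656080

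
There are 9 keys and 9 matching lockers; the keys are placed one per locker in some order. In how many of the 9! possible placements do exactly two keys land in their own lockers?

Choose which 2 of the 9 are fixed: C(9,2) = 36.
The remaining 7 must be deranged: !7 = 1854.
Total: 36 × 1854 = 66744.

66744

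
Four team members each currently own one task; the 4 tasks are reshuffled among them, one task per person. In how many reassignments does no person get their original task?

By inclusion-exclusion, !4 = Σ (-1)^k · 4!/k! for k=0..4
= 4! - 4!/1! + 4!/2! - 4!/3! + 4!/4!
= 24 - 24 + 12 - 4 + 1
= 9

9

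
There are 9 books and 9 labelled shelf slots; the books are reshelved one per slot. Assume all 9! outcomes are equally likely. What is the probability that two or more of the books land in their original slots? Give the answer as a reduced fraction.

95887/362880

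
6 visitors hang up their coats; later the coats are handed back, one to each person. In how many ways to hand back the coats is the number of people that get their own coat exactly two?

Choose which 2 of the 6 are fixed: C(6,2) = 15.
The remaining 4 must be deranged: !4 = 9.
Total: 15 × 9 = 135.

135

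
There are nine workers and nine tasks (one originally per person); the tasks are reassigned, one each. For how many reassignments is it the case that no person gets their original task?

133496

Use !n = n·!(n-1) + (-1)^n.
!9 = 9·14833 - 1 = 133496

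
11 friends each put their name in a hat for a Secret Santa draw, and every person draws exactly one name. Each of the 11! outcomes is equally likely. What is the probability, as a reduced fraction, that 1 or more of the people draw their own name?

2523223/3991680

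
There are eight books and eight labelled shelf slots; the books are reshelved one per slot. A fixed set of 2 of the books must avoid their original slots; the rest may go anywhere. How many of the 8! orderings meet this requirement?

30960

Let A_j be the event that the j-th constrained one is fixed. By inclusion-exclusion over the 2 events:
Σ_{j=0}^{2} (-1)^j C(2,j)(8-j)!
= C(2,0)·8! - C(2,1)·7! + C(2,2)·6!
= 40320 - 10080 + 720
= 30960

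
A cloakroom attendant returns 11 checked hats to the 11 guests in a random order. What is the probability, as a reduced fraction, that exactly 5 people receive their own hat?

53/17280

Favorable outcomes: C(11,5)·!6 = 462·265 = 122430.
Total outcomes: 11! = 39916800.
Probability = 122430/39916800 = 53/17280.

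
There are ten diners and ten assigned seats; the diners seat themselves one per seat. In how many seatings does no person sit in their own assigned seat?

Recurrence: !10 = 10·!9 + (-1)^10.
!10 = 10·133496 + 1 = 1334961

1334961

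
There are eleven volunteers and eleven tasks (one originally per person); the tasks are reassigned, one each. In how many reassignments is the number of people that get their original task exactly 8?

Choose which 8 of the 11 are fixed: C(11,8) = 165.
The other 3 form a derangement: !3 = 2.
Total: 165 × 2 = 330.

330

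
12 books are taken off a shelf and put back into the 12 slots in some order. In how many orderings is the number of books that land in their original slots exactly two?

Pick the 2 fixed positions: C(12,2) = 66 ways.
The other 10 form a derangement: !10 = 1334961.
Total: 66 × 1334961 = 88107426.

88107426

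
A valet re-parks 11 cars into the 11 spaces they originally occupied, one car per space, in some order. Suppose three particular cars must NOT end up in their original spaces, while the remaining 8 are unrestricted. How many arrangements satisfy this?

30078720

Let A_j be the event that the j-th constrained one is fixed. By inclusion-exclusion over the 3 events:
Σ_{j=0}^{3} (-1)^j C(3,j)(11-j)!
= C(3,0)·11! - C(3,1)·10! + C(3,2)·9! - C(3,3)·8!
= 39916800 - 10886400 + 1088640 - 40320
= 30078720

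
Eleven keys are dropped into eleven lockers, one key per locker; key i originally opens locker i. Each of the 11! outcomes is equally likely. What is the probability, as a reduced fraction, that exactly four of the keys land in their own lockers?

Favorable outcomes: C(11,4)·!7 = 330·1854 = 611820.
Total outcomes: 11! = 39916800.
Probability = 611820/39916800 = 103/6720.

103/6720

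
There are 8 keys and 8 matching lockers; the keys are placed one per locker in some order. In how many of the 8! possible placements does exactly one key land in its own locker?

Pick the single fixed position: C(8,1) = 8 ways.
The remaining 7 must be deranged: !7 = 1854.
Total: 8 × 1854 = 14832.

14832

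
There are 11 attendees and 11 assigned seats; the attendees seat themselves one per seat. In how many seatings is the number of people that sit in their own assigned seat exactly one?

14684571

Pick the single fixed position: C(11,1) = 11 ways.
The remaining 10 must be deranged: !10 = 1334961.
Total: 11 × 1334961 = 14684571.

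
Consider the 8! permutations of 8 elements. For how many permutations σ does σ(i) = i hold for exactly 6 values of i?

28

Choose which 6 of the 8 are fixed: C(8,6) = 28.
The other 2 form a derangement: !2 = 1.
Total: 28 × 1 = 28.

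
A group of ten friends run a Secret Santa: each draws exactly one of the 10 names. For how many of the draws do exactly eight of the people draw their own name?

45

Choose which 8 of the 10 are fixed: C(10,8) = 45.
The other 2 form a derangement: !2 = 1.
Total: 45 × 1 = 45.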